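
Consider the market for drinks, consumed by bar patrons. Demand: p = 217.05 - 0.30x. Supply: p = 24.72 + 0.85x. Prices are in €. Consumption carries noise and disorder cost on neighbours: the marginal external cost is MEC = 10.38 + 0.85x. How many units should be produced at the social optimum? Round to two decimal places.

Social marginal benefit = demand − MEC = 206.67 - 1.15x.
Set SMB = MC: 206.67 - 1.15x = 24.72 + 0.85x → x* = 90.9750.

x* = 90.98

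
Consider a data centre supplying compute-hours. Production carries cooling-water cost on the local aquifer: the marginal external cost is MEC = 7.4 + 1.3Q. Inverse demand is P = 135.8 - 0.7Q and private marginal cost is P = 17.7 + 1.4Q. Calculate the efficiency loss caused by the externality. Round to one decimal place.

DWL = 953.2

Market equilibrium (private): 17.7 + 1.4Q = 135.8 - 0.7Q → Q_m = 56.2381.
Social marginal cost = private MC + MEC = 25.1 + 2.7Q.
Set SMC = demand: 25.1 + 2.7Q = 135.8 - 0.7Q → Q* = 32.5588.
The loss is the area between SMC and demand from Q* to Q_m; with linear curves that's a triangle of height MEC(Q_m).
DWL = ½ × 23.6793 × 80.5095 = 953.2043.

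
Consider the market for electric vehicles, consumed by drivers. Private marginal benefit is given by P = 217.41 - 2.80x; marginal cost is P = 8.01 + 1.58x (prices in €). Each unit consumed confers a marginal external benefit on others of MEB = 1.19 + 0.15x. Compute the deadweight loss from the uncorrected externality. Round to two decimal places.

DWL = €8.26

Market equilibrium (private): 8.01 + 1.58x = 217.41 - 2.80x → x_m = 47.8082.
Social marginal benefit = demand + MEB = 218.60 - 2.65x.
Set SMB = MC: 218.60 - 2.65x = 8.01 + 1.58x → x* = 49.7849.
The welfare-loss triangle has base |x_m − x*| and height MEB(x_m) (the vertical gap between SMB and MC is zero at x* and MEB at x_m).
DWL = ½ × 1.9767 × 8.3612 = 8.2638.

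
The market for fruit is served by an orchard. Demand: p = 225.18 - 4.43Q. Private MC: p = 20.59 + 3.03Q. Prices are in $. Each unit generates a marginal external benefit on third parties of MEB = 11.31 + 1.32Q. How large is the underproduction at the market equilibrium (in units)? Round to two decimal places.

Market equilibrium (private): 20.59 + 3.03Q = 225.18 - 4.43Q → Q_m = 27.4249.
Social marginal cost = private MC − MEB = 9.28 + 1.71Q.
Set SMC = demand: 9.28 + 1.71Q = 225.18 - 4.43Q → Q* = 35.1629.
Gap = |27.4249 − 35.1629| = 7.7380.

7.74 units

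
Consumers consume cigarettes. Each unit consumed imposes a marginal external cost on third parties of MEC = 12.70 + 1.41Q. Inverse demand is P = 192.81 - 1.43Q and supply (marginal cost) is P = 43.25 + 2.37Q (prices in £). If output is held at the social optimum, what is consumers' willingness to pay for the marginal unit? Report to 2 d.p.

Social marginal benefit = demand − MEC = 180.11 - 2.84Q.
Set SMB = MC: 180.11 - 2.84Q = 43.25 + 2.37Q → Q* = 26.2687.
Consumer price on the demand curve at Q*: 192.81 − 1.43×26.2687 = 155.2458.

P = £155.25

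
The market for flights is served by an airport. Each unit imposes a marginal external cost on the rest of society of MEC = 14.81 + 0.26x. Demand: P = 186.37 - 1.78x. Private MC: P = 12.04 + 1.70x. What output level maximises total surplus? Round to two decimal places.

Social marginal cost = private MC + MEC = 26.85 + 1.96x.
Set SMC = demand: 26.85 + 1.96x = 186.37 - 1.78x → x* = 42.6524.

x* = 42.65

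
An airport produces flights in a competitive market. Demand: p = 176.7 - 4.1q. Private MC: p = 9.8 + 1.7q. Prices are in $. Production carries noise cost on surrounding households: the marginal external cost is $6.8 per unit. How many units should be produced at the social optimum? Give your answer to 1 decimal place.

q* = 27.6

Social marginal cost = private MC + MEC = 16.6 + 1.7q.
Set SMC = demand: 16.6 + 1.7q = 176.7 - 4.1q → q* = 27.6034.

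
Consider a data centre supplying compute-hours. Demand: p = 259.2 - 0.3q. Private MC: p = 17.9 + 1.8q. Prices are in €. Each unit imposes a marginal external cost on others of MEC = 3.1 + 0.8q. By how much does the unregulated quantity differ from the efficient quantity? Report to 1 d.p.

32.8 units

Market equilibrium (private): 17.9 + 1.8q = 259.2 - 0.3q → q_m = 114.9048.
Social marginal cost = private MC + MEC = 21.0 + 2.6q.
Set SMC = demand: 21.0 + 2.6q = 259.2 - 0.3q → q* = 82.1379.
Gap = |114.9048 − 82.1379| = 32.7669.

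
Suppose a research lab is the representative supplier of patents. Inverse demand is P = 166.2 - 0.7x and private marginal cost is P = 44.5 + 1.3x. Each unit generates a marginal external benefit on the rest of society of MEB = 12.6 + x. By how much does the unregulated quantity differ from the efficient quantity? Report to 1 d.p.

Market equilibrium (private): 44.5 + 1.3x = 166.2 - 0.7x → x_m = 60.8500.
Social marginal cost = private MC − MEB = 31.9 + 0.3x.
Set SMC = demand: 31.9 + 0.3x = 166.2 - 0.7x → x* = 134.3000.
Gap = |60.8500 − 134.3000| = 73.4500.

73.5 units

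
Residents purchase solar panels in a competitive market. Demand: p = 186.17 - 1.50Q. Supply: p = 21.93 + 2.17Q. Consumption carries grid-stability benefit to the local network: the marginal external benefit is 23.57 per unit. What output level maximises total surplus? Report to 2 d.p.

Q* = 51.17

Social marginal benefit = demand + MEB = 209.74 - 1.50Q.
Set SMB = MC: 209.74 - 1.50Q = 21.93 + 2.17Q → Q* = 51.1744.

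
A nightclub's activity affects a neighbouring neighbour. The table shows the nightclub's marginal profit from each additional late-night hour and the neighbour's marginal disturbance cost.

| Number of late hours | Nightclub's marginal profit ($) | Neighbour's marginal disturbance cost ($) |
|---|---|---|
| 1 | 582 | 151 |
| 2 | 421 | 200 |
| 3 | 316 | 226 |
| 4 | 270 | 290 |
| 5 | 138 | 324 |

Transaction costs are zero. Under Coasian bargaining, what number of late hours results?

3

Bargaining reaches the level where marginal profit last exceeds marginal disturbance cost.
That holds through level 3 (316 ≥ 226) but not at 4 (270 < 290).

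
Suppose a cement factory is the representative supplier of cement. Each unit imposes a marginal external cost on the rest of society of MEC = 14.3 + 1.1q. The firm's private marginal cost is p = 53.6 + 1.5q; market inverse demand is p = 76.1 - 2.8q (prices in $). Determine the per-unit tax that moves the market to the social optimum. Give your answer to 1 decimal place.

tax = $16.0 per unit

Social marginal cost = private MC + MEC = 67.9 + 2.6q.
Set SMC = demand: 67.9 + 2.6q = 76.1 - 2.8q → q* = 1.5185.
The Pigouvian tax equals MEC at q*: 14.3 + 1.1×1.5185 = 15.9704.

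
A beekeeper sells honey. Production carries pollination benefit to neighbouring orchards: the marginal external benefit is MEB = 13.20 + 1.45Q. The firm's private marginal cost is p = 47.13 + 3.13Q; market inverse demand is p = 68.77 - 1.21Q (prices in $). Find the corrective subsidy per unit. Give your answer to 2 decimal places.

subsidy = $30.68 per unit

Social marginal cost = private MC − MEB = 33.93 + 1.68Q.
Set SMC = demand: 33.93 + 1.68Q = 68.77 - 1.21Q → Q* = 12.0554.
The Pigouvian subsidy equals MEB at Q*: 13.20 + 1.45×12.0554 = 30.6803.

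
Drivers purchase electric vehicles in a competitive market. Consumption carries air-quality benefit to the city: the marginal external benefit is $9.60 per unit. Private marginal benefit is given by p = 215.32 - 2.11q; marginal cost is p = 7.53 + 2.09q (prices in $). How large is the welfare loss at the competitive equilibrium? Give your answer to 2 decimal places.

DWL = $10.97

Market equilibrium (private): 7.53 + 2.09q = 215.32 - 2.11q → q_m = 49.4738.
Social marginal benefit = demand + MEB = 224.92 - 2.11q.
Set SMB = MC: 224.92 - 2.11q = 7.53 + 2.09q → q* = 51.7595.
Height of the DWL triangle at q_m is SMB(q_m) − MC(q_m) = MEB(q_m) = 9.6000.
DWL = ½ × 2.2857 × 9.6000 = 10.9714.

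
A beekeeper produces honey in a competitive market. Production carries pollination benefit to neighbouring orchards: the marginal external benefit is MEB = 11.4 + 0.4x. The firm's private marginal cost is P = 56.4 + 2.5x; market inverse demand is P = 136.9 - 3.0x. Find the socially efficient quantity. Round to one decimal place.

Social marginal cost = private MC − MEB = 45.0 + 2.1x.
Set SMC = demand: 45.0 + 2.1x = 136.9 - 3.0x → x* = 18.0196.

x* = 18.0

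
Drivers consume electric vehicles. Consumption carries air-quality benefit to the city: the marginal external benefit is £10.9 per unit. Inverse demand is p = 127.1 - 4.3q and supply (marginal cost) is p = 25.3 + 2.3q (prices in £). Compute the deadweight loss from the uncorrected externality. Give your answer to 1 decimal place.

Market equilibrium (private): 25.3 + 2.3q = 127.1 - 4.3q → q_m = 15.4242.
Social marginal benefit = demand + MEB = 138.0 - 4.3q.
Set SMB = MC: 138.0 - 4.3q = 25.3 + 2.3q → q* = 17.0758.
The welfare-loss triangle has base |q_m − q*| and height MEB(q_m) (the vertical gap between SMB and MC is zero at q* and MEB at q_m).
DWL = ½ × 1.6516 × 10.9000 = 9.0012.

DWL = £9.0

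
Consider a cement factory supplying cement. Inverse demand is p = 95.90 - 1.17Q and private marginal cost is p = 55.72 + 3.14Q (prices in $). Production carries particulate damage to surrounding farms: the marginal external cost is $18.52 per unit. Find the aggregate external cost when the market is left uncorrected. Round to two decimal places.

Market equilibrium (private): 55.72 + 3.14Q = 95.90 - 1.17Q → Q_m = 9.3225.
Total external cost = MEC × Q_m = 18.52 × 9.3225 = 172.6527.

$172.65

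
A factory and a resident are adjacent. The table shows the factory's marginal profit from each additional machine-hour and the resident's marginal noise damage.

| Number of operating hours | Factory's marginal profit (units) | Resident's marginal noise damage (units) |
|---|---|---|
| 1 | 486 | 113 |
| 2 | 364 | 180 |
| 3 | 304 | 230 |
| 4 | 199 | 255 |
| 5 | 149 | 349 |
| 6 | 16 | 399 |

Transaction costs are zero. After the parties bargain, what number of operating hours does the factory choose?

3

Bargaining reaches the level where marginal profit last exceeds marginal noise damage.
That holds through level 3 (304 ≥ 230) but not at 4 (199 < 255).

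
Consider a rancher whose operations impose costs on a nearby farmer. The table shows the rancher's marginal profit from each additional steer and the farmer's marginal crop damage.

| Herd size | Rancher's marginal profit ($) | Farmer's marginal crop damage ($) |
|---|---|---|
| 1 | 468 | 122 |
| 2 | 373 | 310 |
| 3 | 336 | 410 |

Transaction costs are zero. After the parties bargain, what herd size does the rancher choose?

Bargaining reaches the level where marginal profit last exceeds marginal crop damage.
That holds through level 2 (373 ≥ 310) but not at 3 (336 < 410).

2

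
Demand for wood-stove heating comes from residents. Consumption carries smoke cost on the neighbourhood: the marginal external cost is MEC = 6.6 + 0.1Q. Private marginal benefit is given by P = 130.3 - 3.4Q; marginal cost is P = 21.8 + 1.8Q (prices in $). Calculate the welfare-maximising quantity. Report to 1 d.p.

Q* = 19.2

Social marginal benefit = demand − MEC = 123.7 - 3.5Q.
Set SMB = MC: 123.7 - 3.5Q = 21.8 + 1.8Q → Q* = 19.2264.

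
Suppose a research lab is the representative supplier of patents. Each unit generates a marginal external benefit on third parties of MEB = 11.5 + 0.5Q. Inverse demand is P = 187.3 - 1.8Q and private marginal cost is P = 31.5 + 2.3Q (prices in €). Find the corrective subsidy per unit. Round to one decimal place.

subsidy = €34.7 per unit

Social marginal cost = private MC − MEB = 20.0 + 1.8Q.
Set SMC = demand: 20.0 + 1.8Q = 187.3 - 1.8Q → Q* = 46.4722.
The Pigouvian subsidy equals MEB at Q*: 11.5 + 0.5×46.4722 = 34.7361.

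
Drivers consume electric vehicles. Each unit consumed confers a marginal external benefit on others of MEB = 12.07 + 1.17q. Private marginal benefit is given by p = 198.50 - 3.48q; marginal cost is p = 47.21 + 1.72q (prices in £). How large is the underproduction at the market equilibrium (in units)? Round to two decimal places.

11.44 units

Market equilibrium (private): 47.21 + 1.72q = 198.50 - 3.48q → q_m = 29.0942.
Social marginal benefit = demand + MEB = 210.57 - 2.31q.
Set SMB = MC: 210.57 - 2.31q = 47.21 + 1.72q → q* = 40.5360.
Gap = |29.0942 − 40.5360| = 11.4418.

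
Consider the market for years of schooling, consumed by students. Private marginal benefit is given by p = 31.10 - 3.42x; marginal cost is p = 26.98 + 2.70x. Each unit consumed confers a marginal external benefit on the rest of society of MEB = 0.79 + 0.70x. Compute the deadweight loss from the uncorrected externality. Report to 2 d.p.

Market equilibrium (private): 26.98 + 2.70x = 31.10 - 3.42x → x_m = 0.6732.
Social marginal benefit = demand + MEB = 31.89 - 2.72x.
Set SMB = MC: 31.89 - 2.72x = 26.98 + 2.70x → x* = 0.9059.
The loss is the area between SMB and MC from x* to x_m; with linear curves that's a triangle of height MEB(x_m).
DWL = ½ × 0.2327 × 1.2612 = 0.1467.

DWL = 0.15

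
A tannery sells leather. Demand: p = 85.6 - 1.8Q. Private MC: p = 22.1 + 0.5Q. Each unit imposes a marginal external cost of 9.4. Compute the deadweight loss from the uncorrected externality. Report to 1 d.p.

DWL = 19.2

Market equilibrium (private): 22.1 + 0.5Q = 85.6 - 1.8Q → Q_m = 27.6087.
Social marginal cost = private MC + MEC = 31.5 + 0.5Q.
Set SMC = demand: 31.5 + 0.5Q = 85.6 - 1.8Q → Q* = 23.5217.
Height of the DWL triangle at Q_m is SMC(Q_m) − demand(Q_m) = MEC(Q_m) = 9.4000.
DWL = ½ × 4.0870 × 9.4000 = 19.2089.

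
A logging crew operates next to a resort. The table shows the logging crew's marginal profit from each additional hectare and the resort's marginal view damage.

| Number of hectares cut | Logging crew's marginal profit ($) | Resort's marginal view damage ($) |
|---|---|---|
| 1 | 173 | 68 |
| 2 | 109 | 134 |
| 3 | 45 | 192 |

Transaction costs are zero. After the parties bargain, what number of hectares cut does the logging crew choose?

Bargaining reaches the level where marginal profit last exceeds marginal view damage.
That holds through level 1 (173 ≥ 68) but not at 2 (109 < 134).

1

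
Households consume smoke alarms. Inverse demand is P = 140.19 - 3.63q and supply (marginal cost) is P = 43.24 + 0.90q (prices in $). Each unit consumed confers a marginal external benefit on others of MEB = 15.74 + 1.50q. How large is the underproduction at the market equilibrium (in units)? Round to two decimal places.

15.79 units

Market equilibrium (private): 43.24 + 0.90q = 140.19 - 3.63q → q_m = 21.4018.
Social marginal benefit = demand + MEB = 155.93 - 2.13q.
Set SMB = MC: 155.93 - 2.13q = 43.24 + 0.90q → q* = 37.1914.
Gap = |21.4018 − 37.1914| = 15.7896.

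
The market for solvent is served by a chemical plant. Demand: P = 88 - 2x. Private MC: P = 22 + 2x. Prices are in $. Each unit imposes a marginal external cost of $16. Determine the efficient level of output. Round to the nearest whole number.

x* = 13

Social marginal cost = private MC + MEC = 38 + 2x.
Set SMC = demand: 38 + 2x = 88 - 2x → x* = 12.5000.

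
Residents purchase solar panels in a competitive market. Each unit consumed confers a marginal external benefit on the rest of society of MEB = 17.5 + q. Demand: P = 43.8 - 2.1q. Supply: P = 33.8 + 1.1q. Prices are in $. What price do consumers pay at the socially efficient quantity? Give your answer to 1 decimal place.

P = $17.6

Social marginal benefit = demand + MEB = 61.3 - 1.1q.
Set SMB = MC: 61.3 - 1.1q = 33.8 + 1.1q → q* = 12.5000.
Consumer price on the demand curve at q*: 43.8 − 2.1×12.5000 = 17.5500.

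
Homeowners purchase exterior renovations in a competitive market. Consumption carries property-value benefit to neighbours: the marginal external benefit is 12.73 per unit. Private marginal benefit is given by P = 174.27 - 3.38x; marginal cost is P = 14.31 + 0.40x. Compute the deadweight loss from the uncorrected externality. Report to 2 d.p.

Market equilibrium (private): 14.31 + 0.40x = 174.27 - 3.38x → x_m = 42.3175.
Social marginal benefit = demand + MEB = 187.00 - 3.38x.
Set SMB = MC: 187.00 - 3.38x = 14.31 + 0.40x → x* = 45.6852.
Between x* and x_m the wedge SMB − MC runs linearly from 0 to MEB(x_m), so the loss is a triangle.
DWL = ½ × 3.3677 × 12.7300 = 21.4354.

DWL = 21.44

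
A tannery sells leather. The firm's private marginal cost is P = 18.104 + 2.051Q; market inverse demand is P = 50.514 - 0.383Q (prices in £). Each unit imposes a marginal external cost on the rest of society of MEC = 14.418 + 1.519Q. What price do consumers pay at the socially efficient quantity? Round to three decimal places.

P = £48.771

Social marginal cost = private MC + MEC = 32.522 + 3.570Q.
Set SMC = demand: 32.522 + 3.570Q = 50.514 - 0.383Q → Q* = 4.5515.
Consumer price on the demand curve at Q*: 50.514 − 0.383×4.5515 = 48.7708.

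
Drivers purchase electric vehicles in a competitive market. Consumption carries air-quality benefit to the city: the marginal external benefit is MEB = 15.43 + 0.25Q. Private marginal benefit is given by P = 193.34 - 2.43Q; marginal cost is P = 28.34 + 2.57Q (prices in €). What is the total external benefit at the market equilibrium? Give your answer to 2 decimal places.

€645.32

Market equilibrium (private): 28.34 + 2.57Q = 193.34 - 2.43Q → Q_m = 33.0000.
Total external benefit = ∫₀^{Q_m} (15.43 + 0.25Q) dQ = 15.43×33.0000 + ½×0.25×33.0000² = 645.3150.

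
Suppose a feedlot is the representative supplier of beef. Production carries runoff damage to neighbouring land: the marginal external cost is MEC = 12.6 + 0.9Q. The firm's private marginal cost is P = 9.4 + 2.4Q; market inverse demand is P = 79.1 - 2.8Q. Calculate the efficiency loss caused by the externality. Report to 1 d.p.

Market equilibrium (private): 9.4 + 2.4Q = 79.1 - 2.8Q → Q_m = 13.4038.
Social marginal cost = private MC + MEC = 22.0 + 3.3Q.
Set SMC = demand: 22.0 + 3.3Q = 79.1 - 2.8Q → Q* = 9.3607.
The welfare-loss triangle has base |Q_m − Q*| and height MEC(Q_m) (the vertical gap between SMC and demand is zero at Q* and MEC at Q_m).
DWL = ½ × 4.0431 × 24.6635 = 49.8585.

DWL = 49.9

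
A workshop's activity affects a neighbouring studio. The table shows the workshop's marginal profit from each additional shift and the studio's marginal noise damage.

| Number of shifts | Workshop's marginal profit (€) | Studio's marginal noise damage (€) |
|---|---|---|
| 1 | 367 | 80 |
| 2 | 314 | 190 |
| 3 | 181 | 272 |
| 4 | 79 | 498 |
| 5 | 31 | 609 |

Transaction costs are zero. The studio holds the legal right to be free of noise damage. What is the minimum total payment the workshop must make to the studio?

Efficient level: marginal profit ≥ marginal noise damage through level 2, so k* = 2.
With the studio holding the right, the workshop must at least compensate total damage at k*: 80 + 190 = 270.

€270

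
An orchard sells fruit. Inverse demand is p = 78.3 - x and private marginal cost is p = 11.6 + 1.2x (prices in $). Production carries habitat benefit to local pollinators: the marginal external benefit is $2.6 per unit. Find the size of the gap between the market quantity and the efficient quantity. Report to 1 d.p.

1.2 units

Market equilibrium (private): 11.6 + 1.2x = 78.3 - x → x_m = 30.3182.
Social marginal cost = private MC − MEB = 9.0 + 1.2x.
Set SMC = demand: 9.0 + 1.2x = 78.3 - x → x* = 31.5000.
Gap = |30.3182 − 31.5000| = 1.1818.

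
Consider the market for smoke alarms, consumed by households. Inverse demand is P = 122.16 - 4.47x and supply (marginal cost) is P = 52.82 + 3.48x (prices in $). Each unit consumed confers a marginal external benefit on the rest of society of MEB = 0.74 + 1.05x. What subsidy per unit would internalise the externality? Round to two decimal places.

Social marginal benefit = demand + MEB = 122.90 - 3.42x.
Set SMB = MC: 122.90 - 3.42x = 52.82 + 3.48x → x* = 10.1565.
The Pigouvian subsidy equals MEB at x*: 0.74 + 1.05×10.1565 = 11.4043.

subsidy = $11.40 per unit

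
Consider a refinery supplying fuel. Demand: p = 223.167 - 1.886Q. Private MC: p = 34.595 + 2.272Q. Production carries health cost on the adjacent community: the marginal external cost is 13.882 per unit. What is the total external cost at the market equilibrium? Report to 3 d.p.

629.571

Market equilibrium (private): 34.595 + 2.272Q = 223.167 - 1.886Q → Q_m = 45.3516.
Total external cost = MEC × Q_m = 13.882 × 45.3516 = 629.5709.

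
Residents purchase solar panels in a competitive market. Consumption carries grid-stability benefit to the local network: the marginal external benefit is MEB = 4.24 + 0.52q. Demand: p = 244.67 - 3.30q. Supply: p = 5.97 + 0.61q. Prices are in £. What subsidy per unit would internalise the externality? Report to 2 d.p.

Social marginal benefit = demand + MEB = 248.91 - 2.78q.
Set SMB = MC: 248.91 - 2.78q = 5.97 + 0.61q → q* = 71.6637.
The Pigouvian subsidy equals MEB at q*: 4.24 + 0.52×71.6637 = 41.5051.

subsidy = £41.51 per unit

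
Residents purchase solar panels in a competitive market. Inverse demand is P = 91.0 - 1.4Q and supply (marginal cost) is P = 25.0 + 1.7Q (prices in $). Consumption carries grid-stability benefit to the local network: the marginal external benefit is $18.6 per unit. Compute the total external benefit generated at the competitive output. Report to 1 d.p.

Market equilibrium (private): 25.0 + 1.7Q = 91.0 - 1.4Q → Q_m = 21.2903.
Total external benefit = MEB × Q_m = 18.6 × 21.2903 = 395.9996.

$396.0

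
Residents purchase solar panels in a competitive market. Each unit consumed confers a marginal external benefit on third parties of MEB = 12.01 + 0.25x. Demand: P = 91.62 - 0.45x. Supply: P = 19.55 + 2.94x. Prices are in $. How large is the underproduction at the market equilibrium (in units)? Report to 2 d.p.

5.52 units

Market equilibrium (private): 19.55 + 2.94x = 91.62 - 0.45x → x_m = 21.2596.
Social marginal benefit = demand + MEB = 103.63 - 0.20x.
Set SMB = MC: 103.63 - 0.20x = 19.55 + 2.94x → x* = 26.7771.
Gap = |21.2596 − 26.7771| = 5.5175.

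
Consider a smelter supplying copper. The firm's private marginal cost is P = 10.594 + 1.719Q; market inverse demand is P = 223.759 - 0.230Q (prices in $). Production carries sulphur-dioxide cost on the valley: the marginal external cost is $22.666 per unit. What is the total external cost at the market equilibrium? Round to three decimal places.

$2479.014

Market equilibrium (private): 10.594 + 1.719Q = 223.759 - 0.230Q → Q_m = 109.3715.
Total external cost = MEC × Q_m = 22.666 × 109.3715 = 2479.0144.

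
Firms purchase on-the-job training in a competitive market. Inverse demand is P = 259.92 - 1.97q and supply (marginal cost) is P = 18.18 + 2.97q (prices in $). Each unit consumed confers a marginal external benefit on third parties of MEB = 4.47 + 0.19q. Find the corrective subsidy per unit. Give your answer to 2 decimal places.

subsidy = $14.32 per unit

Social marginal benefit = demand + MEB = 264.39 - 1.78q.
Set SMB = MC: 264.39 - 1.78q = 18.18 + 2.97q → q* = 51.8337.
The Pigouvian subsidy equals MEB at q*: 4.47 + 0.19×51.8337 = 14.3184.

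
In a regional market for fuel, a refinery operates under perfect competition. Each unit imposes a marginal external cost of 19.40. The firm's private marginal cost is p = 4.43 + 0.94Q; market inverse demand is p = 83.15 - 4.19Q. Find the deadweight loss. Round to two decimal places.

DWL = 36.68

Market equilibrium (private): 4.43 + 0.94Q = 83.15 - 4.19Q → Q_m = 15.3450.
Social marginal cost = private MC + MEC = 23.83 + 0.94Q.
Set SMC = demand: 23.83 + 0.94Q = 83.15 - 4.19Q → Q* = 11.5634.
Height of the DWL triangle at Q_m is SMC(Q_m) − demand(Q_m) = MEC(Q_m) = 19.4000.
DWL = ½ × 3.7816 × 19.4000 = 36.6815.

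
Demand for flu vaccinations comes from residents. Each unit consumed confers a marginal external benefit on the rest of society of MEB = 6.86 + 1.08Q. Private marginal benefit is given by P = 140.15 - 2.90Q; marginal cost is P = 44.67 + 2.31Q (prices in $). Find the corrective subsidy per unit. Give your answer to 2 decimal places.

Social marginal benefit = demand + MEB = 147.01 - 1.82Q.
Set SMB = MC: 147.01 - 1.82Q = 44.67 + 2.31Q → Q* = 24.7797.
The Pigouvian subsidy equals MEB at Q*: 6.86 + 1.08×24.7797 = 33.6221.

subsidy = $33.62 per unit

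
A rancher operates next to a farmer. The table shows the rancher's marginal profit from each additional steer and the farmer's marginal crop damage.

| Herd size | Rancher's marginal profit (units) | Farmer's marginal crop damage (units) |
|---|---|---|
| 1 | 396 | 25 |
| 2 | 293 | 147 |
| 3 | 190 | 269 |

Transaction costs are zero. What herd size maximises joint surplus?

Bargaining reaches the level where marginal profit last exceeds marginal crop damage.
That holds through level 2 (293 ≥ 147) but not at 3 (190 < 269).

2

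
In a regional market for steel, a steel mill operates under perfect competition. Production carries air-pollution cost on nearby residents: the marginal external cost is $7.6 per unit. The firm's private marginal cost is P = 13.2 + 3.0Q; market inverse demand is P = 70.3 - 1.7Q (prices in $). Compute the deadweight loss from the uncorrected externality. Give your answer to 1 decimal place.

Market equilibrium (private): 13.2 + 3.0Q = 70.3 - 1.7Q → Q_m = 12.1489.
Social marginal cost = private MC + MEC = 20.8 + 3.0Q.
Set SMC = demand: 20.8 + 3.0Q = 70.3 - 1.7Q → Q* = 10.5319.
Between Q* and Q_m the wedge SMC − demand runs linearly from 0 to MEC(Q_m), so the loss is a triangle.
DWL = ½ × 1.6170 × 7.6000 = 6.1446.

DWL = $6.1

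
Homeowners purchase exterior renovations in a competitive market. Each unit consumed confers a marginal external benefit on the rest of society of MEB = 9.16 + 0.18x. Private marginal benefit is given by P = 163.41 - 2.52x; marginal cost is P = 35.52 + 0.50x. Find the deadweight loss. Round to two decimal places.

DWL = 49.59

Market equilibrium (private): 35.52 + 0.50x = 163.41 - 2.52x → x_m = 42.3477.
Social marginal benefit = demand + MEB = 172.57 - 2.34x.
Set SMB = MC: 172.57 - 2.34x = 35.52 + 0.50x → x* = 48.2570.
Between x* and x_m the wedge SMB − MC runs linearly from 0 to MEB(x_m), so the loss is a triangle.
DWL = ½ × 5.9093 × 16.7826 = 49.5867.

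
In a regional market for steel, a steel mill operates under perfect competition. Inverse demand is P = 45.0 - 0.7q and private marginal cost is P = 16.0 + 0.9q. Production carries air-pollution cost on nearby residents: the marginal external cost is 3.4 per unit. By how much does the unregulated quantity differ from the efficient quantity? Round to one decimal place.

Market equilibrium (private): 16.0 + 0.9q = 45.0 - 0.7q → q_m = 18.1250.
Social marginal cost = private MC + MEC = 19.4 + 0.9q.
Set SMC = demand: 19.4 + 0.9q = 45.0 - 0.7q → q* = 16.0000.
Gap = |18.1250 − 16.0000| = 2.1250.

2.1 units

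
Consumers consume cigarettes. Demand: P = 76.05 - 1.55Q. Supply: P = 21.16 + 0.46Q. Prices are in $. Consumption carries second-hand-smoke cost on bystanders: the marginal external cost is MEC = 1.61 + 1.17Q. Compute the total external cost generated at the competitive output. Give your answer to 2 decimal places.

Market equilibrium (private): 21.16 + 0.46Q = 76.05 - 1.55Q → Q_m = 27.3085.
Total external cost = ∫₀^{Q_m} (1.61 + 1.17Q) dQ = 1.61×27.3085 + ½×1.17×27.3085² = 480.2329.

$480.23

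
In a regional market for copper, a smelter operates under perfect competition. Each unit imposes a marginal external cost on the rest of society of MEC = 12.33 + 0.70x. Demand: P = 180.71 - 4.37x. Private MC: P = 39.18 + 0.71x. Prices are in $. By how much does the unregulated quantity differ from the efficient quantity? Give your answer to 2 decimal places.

5.51 units

Market equilibrium (private): 39.18 + 0.71x = 180.71 - 4.37x → x_m = 27.8602.
Social marginal cost = private MC + MEC = 51.51 + 1.41x.
Set SMC = demand: 51.51 + 1.41x = 180.71 - 4.37x → x* = 22.3529.
Gap = |27.8602 − 22.3529| = 5.5073.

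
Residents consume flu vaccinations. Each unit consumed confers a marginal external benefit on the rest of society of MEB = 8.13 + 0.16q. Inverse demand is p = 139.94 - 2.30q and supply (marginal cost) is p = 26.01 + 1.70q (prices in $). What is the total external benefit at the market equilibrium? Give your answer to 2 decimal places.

$296.46

Market equilibrium (private): 26.01 + 1.70q = 139.94 - 2.30q → q_m = 28.4825.
Total external benefit = ∫₀^{q_m} (8.13 + 0.16q) dq = 8.13×28.4825 + ½×0.16×28.4825² = 296.4629.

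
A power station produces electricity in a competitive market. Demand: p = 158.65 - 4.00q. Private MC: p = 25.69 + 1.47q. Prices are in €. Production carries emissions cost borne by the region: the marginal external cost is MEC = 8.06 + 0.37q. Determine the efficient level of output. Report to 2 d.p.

q* = 21.39

Social marginal cost = private MC + MEC = 33.75 + 1.84q.
Set SMC = demand: 33.75 + 1.84q = 158.65 - 4.00q → q* = 21.3870.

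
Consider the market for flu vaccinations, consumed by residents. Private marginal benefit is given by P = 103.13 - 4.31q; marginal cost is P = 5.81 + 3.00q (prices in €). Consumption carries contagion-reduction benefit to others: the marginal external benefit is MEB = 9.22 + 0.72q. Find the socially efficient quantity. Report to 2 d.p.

Social marginal benefit = demand + MEB = 112.35 - 3.59q.
Set SMB = MC: 112.35 - 3.59q = 5.81 + 3.00q → q* = 16.1669.

q* = 16.17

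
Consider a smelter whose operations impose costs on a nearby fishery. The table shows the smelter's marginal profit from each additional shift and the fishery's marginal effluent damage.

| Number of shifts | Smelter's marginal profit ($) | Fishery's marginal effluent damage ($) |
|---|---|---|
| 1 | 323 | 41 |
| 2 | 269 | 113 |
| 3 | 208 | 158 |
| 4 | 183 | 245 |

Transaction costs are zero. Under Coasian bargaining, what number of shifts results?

3

Bargaining reaches the level where marginal profit last exceeds marginal effluent damage.
That holds through level 3 (208 ≥ 158) but not at 4 (183 < 245).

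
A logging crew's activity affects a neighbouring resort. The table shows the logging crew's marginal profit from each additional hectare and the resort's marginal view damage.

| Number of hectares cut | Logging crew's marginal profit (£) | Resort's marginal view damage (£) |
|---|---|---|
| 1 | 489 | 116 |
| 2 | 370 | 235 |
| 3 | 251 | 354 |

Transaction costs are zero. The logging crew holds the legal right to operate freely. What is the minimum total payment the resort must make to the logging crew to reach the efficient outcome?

Left alone the logging crew would choose level 3 (marginal profit stays positive).
Efficient level: k* = 2 (marginal profit ≥ marginal view damage through 2).
The resort must at least cover the logging crew's forgone profit from cutting 3→2: 251 = 251.

£251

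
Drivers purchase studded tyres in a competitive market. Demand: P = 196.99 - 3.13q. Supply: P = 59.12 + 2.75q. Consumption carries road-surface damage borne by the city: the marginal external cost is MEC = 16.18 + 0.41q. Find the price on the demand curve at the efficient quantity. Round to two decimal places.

P = 136.44

Social marginal benefit = demand − MEC = 180.81 - 3.54q.
Set SMB = MC: 180.81 - 3.54q = 59.12 + 2.75q → q* = 19.3466.
Consumer price on the demand curve at q*: 196.99 − 3.13×19.3466 = 136.4351.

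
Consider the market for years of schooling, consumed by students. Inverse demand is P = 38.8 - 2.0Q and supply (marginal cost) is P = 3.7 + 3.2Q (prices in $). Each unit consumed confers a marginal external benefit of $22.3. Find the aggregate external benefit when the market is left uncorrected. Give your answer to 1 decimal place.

Market equilibrium (private): 3.7 + 3.2Q = 38.8 - 2.0Q → Q_m = 6.7500.
Total external benefit = MEB × Q_m = 22.3 × 6.7500 = 150.5250.

$150.5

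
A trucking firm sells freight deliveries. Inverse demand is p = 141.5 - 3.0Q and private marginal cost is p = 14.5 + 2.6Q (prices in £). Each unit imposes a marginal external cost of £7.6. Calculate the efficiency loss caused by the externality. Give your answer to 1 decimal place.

Market equilibrium (private): 14.5 + 2.6Q = 141.5 - 3.0Q → Q_m = 22.6786.
Social marginal cost = private MC + MEC = 22.1 + 2.6Q.
Set SMC = demand: 22.1 + 2.6Q = 141.5 - 3.0Q → Q* = 21.3214.
The loss is the area between SMC and demand from Q* to Q_m; with linear curves that's a triangle of height MEC(Q_m).
DWL = ½ × 1.3572 × 7.6000 = 5.1574.

DWL = £5.2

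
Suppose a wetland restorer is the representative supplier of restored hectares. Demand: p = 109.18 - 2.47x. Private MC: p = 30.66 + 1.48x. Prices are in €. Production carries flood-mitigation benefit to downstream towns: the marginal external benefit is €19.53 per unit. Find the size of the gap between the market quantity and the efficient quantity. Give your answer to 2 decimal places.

4.94 units

Market equilibrium (private): 30.66 + 1.48x = 109.18 - 2.47x → x_m = 19.8785.
Social marginal cost = private MC − MEB = 11.13 + 1.48x.
Set SMC = demand: 11.13 + 1.48x = 109.18 - 2.47x → x* = 24.8228.
Gap = |19.8785 − 24.8228| = 4.9443.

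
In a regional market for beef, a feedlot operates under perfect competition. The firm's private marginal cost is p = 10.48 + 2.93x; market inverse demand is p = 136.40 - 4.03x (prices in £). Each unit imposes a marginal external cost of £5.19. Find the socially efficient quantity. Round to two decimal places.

x* = 17.35

Social marginal cost = private MC + MEC = 15.67 + 2.93x.
Set SMC = demand: 15.67 + 2.93x = 136.40 - 4.03x → x* = 17.3463.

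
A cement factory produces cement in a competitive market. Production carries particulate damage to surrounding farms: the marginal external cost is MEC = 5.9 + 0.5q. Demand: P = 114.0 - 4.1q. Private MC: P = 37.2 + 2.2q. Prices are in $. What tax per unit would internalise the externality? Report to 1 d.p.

Social marginal cost = private MC + MEC = 43.1 + 2.7q.
Set SMC = demand: 43.1 + 2.7q = 114.0 - 4.1q → q* = 10.4265.
The Pigouvian tax equals MEC at q*: 5.9 + 0.5×10.4265 = 11.1133.

tax = $11.1 per unit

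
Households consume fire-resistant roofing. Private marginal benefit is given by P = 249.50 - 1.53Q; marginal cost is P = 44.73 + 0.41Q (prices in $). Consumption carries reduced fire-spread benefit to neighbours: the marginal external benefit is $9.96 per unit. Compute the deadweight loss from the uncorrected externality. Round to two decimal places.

Market equilibrium (private): 44.73 + 0.41Q = 249.50 - 1.53Q → Q_m = 105.5515.
Social marginal benefit = demand + MEB = 259.46 - 1.53Q.
Set SMB = MC: 259.46 - 1.53Q = 44.73 + 0.41Q → Q* = 110.6856.
The loss is the area between SMB and MC from Q* to Q_m; with linear curves that's a triangle of height MEB(Q_m).
DWL = ½ × 5.1341 × 9.9600 = 25.5678.

DWL = $25.57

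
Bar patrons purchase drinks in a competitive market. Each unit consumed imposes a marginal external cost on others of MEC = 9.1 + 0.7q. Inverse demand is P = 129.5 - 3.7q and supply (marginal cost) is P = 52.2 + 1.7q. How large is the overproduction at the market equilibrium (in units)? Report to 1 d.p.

3.1 units

Market equilibrium (private): 52.2 + 1.7q = 129.5 - 3.7q → q_m = 14.3148.
Social marginal benefit = demand − MEC = 120.4 - 4.4q.
Set SMB = MC: 120.4 - 4.4q = 52.2 + 1.7q → q* = 11.1803.
Gap = |14.3148 − 11.1803| = 3.1345.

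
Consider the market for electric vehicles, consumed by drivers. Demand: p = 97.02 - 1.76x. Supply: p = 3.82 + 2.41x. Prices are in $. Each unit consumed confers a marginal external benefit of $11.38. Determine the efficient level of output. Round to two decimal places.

Social marginal benefit = demand + MEB = 108.40 - 1.76x.
Set SMB = MC: 108.40 - 1.76x = 3.82 + 2.41x → x* = 25.0791.

x* = 25.08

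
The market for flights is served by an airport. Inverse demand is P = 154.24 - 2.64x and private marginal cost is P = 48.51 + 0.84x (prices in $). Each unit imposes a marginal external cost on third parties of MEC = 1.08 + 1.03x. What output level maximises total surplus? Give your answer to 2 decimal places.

x* = 23.20

Social marginal cost = private MC + MEC = 49.59 + 1.87x.
Set SMC = demand: 49.59 + 1.87x = 154.24 - 2.64x → x* = 23.2040.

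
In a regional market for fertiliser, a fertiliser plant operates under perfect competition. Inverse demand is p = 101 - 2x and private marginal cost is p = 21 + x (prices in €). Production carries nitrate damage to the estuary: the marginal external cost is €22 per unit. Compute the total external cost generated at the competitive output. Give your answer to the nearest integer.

€587

Market equilibrium (private): 21 + x = 101 - 2x → x_m = 26.6667.
Total external cost = MEC × x_m = 22 × 26.6667 = 586.6674.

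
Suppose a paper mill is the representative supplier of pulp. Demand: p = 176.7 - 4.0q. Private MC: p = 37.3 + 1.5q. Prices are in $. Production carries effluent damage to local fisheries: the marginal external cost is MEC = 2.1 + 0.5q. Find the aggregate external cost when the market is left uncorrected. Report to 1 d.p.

Market equilibrium (private): 37.3 + 1.5q = 176.7 - 4.0q → q_m = 25.3455.
Total external cost = ∫₀^{q_m} (2.1 + 0.5q) dq = 2.1×25.3455 + ½×0.5×25.3455² = 213.8241.

$213.8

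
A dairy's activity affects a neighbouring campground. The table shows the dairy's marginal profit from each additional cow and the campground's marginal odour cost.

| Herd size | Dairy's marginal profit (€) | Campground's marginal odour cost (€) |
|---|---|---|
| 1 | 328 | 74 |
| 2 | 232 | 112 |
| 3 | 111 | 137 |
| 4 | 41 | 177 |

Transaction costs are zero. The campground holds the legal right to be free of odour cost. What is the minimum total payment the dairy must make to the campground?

€186

Efficient level: marginal profit ≥ marginal odour cost through level 2, so k* = 2.
With the campground holding the right, the dairy must at least compensate total damage at k*: 74 + 112 = 186.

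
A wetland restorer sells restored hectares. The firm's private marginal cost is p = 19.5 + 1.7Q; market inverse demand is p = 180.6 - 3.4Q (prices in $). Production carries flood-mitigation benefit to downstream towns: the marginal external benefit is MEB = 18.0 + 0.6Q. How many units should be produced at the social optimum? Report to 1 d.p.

Social marginal cost = private MC − MEB = 1.5 + 1.1Q.
Set SMC = demand: 1.5 + 1.1Q = 180.6 - 3.4Q → Q* = 39.8000.

Q* = 39.8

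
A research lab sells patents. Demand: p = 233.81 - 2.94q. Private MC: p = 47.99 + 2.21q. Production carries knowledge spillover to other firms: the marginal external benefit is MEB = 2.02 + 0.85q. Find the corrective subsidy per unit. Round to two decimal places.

subsidy = 39.15 per unit

Social marginal cost = private MC − MEB = 45.97 + 1.36q.
Set SMC = demand: 45.97 + 1.36q = 233.81 - 2.94q → q* = 43.6837.
The Pigouvian subsidy equals MEB at q*: 2.02 + 0.85×43.6837 = 39.1511.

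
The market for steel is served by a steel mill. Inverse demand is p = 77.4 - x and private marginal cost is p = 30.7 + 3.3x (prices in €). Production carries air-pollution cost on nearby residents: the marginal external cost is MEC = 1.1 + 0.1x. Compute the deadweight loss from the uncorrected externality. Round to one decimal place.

DWL = €0.5

Market equilibrium (private): 30.7 + 3.3x = 77.4 - x → x_m = 10.8605.
Social marginal cost = private MC + MEC = 31.8 + 3.4x.
Set SMC = demand: 31.8 + 3.4x = 77.4 - x → x* = 10.3636.
Height of the DWL triangle at x_m is SMC(x_m) − demand(x_m) = MEC(x_m) = 2.1860.
DWL = ½ × 0.4969 × 2.1860 = 0.5431.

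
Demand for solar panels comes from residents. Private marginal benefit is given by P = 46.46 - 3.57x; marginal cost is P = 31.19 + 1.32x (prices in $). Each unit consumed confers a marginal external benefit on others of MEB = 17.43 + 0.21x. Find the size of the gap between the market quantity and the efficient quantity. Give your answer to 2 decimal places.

3.86 units

Market equilibrium (private): 31.19 + 1.32x = 46.46 - 3.57x → x_m = 3.1227.
Social marginal benefit = demand + MEB = 63.89 - 3.36x.
Set SMB = MC: 63.89 - 3.36x = 31.19 + 1.32x → x* = 6.9872.
Gap = |3.1227 − 6.9872| = 3.8645.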